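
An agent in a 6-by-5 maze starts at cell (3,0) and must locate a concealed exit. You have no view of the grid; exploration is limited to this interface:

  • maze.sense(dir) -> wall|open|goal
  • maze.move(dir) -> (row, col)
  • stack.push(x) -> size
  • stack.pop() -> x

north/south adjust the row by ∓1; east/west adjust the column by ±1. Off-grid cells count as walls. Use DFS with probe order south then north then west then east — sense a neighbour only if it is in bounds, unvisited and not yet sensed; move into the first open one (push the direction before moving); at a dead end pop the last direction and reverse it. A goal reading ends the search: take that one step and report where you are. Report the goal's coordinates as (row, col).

// 1. maze.sense(south) == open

// 2. stack.push(south) == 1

// 3. maze.move(south) == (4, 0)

// 4. maze.sense(south) == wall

// 5. maze.sense(east) == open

// 6. stack.push(east) == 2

// 7. maze.move(east) == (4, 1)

// 8. maze.sense(south) == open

// 9. stack.push(south) == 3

// 10. maze.move(south) == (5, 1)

// 11. maze.sense(east) == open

// 12. stack.push(east) == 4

// 13. maze.move(east) == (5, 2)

// 14. maze.sense(north) == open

// 15. stack.push(north) == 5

// 16. maze.move(north) == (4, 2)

// 17. maze.sense(north) == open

// 18. stack.push(north) == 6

// 19. maze.move(north) == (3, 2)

// 20. maze.sense(north) == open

// 21. stack.push(north) == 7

// 22. maze.move(north) == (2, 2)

// 23. maze.sense(north) == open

// 24. stack.push(north) == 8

// 25. maze.move(north) == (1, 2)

// 26. maze.sense(north) == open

// 27. stack.push(north) == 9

// 28. maze.move(north) == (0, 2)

// 29. maze.sense(west) == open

// 30. stack.push(west) == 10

// 31. maze.move(west) == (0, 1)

// 32. maze.sense(south) == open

// 33. stack.push(south) == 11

// 34. maze.move(south) == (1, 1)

// 35. maze.sense(south) == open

// 36. stack.push(south) == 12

// 37. maze.move(south) == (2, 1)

// 38. maze.sense(south) == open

// 39. stack.push(south) == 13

// 40. maze.move(south) == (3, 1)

// 41. stack.pop() == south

// 42. maze.move(north) == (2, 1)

// 43. maze.sense(west) == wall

// 44. stack.pop() == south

// 45. maze.move(north) == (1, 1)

// 46. maze.sense(west) == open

// 47. stack.push(west) == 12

// 48. maze.move(west) == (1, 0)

// 49. maze.sense(north) == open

// 50. stack.push(north) == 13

// 51. maze.move(north) == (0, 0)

// 52. stack.pop() == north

// 53. maze.move(south) == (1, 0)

// 54. stack.pop() == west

// 55. maze.move(east) == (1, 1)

// 56. stack.pop() == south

// 57. maze.move(north) == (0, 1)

// 58. stack.pop() == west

// 59. maze.move(east) == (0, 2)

// 60. maze.sense(east) == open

// 61. stack.push(east) == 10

// 62. maze.move(east) == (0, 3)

// 63. maze.sense(south) == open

// 64. stack.push(south) == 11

// 65. maze.move(south) == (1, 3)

// 66. maze.sense(south) == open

// 67. stack.push(south) == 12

// 68. maze.move(south) == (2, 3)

// 69. maze.sense(south) == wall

// 70. maze.sense(east) == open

// 71. stack.push(east) == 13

// 72. maze.move(east) == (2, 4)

// 73. maze.sense(south) == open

// 74. stack.push(south) == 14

// 75. maze.move(south) == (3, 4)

// 76. maze.sense(south) == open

// 77. stack.push(south) == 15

// 78. maze.move(south) == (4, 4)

// 79. maze.sense(south) == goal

// 80. maze.move(south) == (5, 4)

Answer: (5, 4)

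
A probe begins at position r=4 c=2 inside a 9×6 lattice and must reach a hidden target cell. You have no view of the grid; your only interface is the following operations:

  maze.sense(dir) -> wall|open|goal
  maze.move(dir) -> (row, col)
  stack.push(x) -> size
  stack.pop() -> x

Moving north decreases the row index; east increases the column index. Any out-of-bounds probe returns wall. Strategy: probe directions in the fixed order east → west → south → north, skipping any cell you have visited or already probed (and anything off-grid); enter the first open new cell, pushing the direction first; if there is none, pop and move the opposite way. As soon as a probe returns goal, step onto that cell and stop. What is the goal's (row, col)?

~$ maze.sense dir: east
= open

~$ stack.push x: east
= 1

~$ maze.move dir: east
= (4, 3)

~$ maze.sense dir: east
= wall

~$ maze.sense dir: south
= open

~$ stack.push x: south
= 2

~$ maze.move dir: south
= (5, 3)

~$ maze.sense dir: east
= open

~$ stack.push x: east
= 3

~$ maze.move dir: east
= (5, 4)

~$ maze.sense dir: east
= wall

~$ maze.sense dir: south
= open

~$ stack.push x: south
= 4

~$ maze.move dir: south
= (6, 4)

~$ maze.sense dir: east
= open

~$ stack.push x: east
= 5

~$ maze.move dir: east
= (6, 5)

~$ maze.sense dir: south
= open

~$ stack.push x: south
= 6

~$ maze.move dir: south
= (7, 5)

~$ maze.sense dir: west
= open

~$ stack.push x: west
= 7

~$ maze.move dir: west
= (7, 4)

~$ maze.sense dir: west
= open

~$ stack.push x: west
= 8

~$ maze.move dir: west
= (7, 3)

~$ maze.sense dir: west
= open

~$ stack.push x: west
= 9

~$ maze.move dir: west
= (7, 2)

~$ maze.sense dir: west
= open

~$ stack.push x: west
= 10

~$ maze.move dir: west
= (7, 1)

~$ maze.sense dir: west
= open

~$ stack.push x: west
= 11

~$ maze.move dir: west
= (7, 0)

~$ maze.sense dir: south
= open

~$ stack.push x: south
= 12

~$ maze.move dir: south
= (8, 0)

~$ maze.sense dir: east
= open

~$ stack.push x: east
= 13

~$ maze.move dir: east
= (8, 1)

~$ maze.sense dir: east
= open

~$ stack.push x: east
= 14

~$ maze.move dir: east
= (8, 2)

~$ maze.sense dir: east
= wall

~$ stack.pop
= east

~$ maze.move dir: west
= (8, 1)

~$ stack.pop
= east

~$ maze.move dir: west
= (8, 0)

~$ stack.pop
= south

~$ maze.move dir: north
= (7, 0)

~$ maze.sense dir: north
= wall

~$ stack.pop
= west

~$ maze.move dir: east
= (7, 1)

~$ maze.sense dir: north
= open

~$ stack.push x: north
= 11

~$ maze.move dir: north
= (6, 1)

~$ maze.sense dir: east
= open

~$ stack.push x: east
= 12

~$ maze.move dir: east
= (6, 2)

~$ maze.sense dir: east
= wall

~$ maze.sense dir: north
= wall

~$ stack.pop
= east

~$ maze.move dir: west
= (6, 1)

~$ maze.sense dir: north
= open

~$ stack.push x: north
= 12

~$ maze.move dir: north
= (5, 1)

~$ maze.sense dir: west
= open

~$ stack.push x: west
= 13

~$ maze.move dir: west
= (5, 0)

~$ maze.sense dir: north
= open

~$ stack.push x: north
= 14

~$ maze.move dir: north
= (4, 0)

~$ maze.sense dir: east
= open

~$ stack.push x: east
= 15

~$ maze.move dir: east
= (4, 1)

~$ maze.sense dir: north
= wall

~$ stack.pop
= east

~$ maze.move dir: west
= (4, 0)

~$ maze.sense dir: north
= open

~$ stack.push x: north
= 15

~$ maze.move dir: north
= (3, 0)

~$ maze.sense dir: north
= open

~$ stack.push x: north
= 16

~$ maze.move dir: north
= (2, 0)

~$ maze.sense dir: east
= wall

~$ maze.sense dir: north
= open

~$ stack.push x: north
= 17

~$ maze.move dir: north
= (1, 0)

~$ maze.sense dir: east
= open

~$ stack.push x: east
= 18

~$ maze.move dir: east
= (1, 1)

~$ maze.sense dir: east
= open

~$ stack.push x: east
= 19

~$ maze.move dir: east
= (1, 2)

~$ maze.sense dir: east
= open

~$ stack.push x: east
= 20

~$ maze.move dir: east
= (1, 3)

~$ maze.sense dir: east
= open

~$ stack.push x: east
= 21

~$ maze.move dir: east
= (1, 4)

~$ maze.sense dir: east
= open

~$ stack.push x: east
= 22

~$ maze.move dir: east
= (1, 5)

~$ maze.sense dir: south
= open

~$ stack.push x: south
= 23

~$ maze.move dir: south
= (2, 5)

~$ maze.sense dir: west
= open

~$ stack.push x: west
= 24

~$ maze.move dir: west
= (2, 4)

~$ maze.sense dir: west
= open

~$ stack.push x: west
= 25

~$ maze.move dir: west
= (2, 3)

~$ maze.sense dir: west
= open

~$ stack.push x: west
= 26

~$ maze.move dir: west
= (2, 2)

~$ maze.sense dir: south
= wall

~$ stack.pop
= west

~$ maze.move dir: east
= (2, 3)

~$ maze.sense dir: south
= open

~$ stack.push x: south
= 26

~$ maze.move dir: south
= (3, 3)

~$ maze.sense dir: east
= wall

~$ stack.pop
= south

~$ maze.move dir: north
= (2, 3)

~$ stack.pop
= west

~$ maze.move dir: east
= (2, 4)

~$ stack.pop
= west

~$ maze.move dir: east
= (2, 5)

~$ maze.sense dir: south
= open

~$ stack.push x: south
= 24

~$ maze.move dir: south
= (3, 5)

~$ maze.sense dir: south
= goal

~$ maze.move dir: south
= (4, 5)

Answer: (4, 5)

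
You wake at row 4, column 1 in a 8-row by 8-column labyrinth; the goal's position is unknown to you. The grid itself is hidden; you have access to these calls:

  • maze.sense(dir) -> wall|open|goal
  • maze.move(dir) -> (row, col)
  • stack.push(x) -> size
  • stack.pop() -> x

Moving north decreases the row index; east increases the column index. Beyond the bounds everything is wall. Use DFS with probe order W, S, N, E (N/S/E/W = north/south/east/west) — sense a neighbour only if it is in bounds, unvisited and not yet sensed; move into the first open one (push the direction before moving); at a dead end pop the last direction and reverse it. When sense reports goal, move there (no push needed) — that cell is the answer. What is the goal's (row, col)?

-- maze.sense(west) ~> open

-- stack.push(west) ~> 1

-- maze.move(west) ~> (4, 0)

-- maze.sense(south) ~> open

-- stack.push(south) ~> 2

-- maze.move(south) ~> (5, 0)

-- maze.sense(south) ~> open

-- stack.push(south) ~> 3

-- maze.move(south) ~> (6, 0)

-- maze.sense(south) ~> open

-- stack.push(south) ~> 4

-- maze.move(south) ~> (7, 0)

-- maze.sense(east) ~> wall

-- stack.pop() ~> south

-- maze.move(north) ~> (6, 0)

-- maze.sense(east) ~> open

-- stack.push(east) ~> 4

-- maze.move(east) ~> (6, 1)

-- maze.sense(north) ~> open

-- stack.push(north) ~> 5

-- maze.move(north) ~> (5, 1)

-- maze.sense(east) ~> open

-- stack.push(east) ~> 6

-- maze.move(east) ~> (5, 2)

-- maze.sense(south) ~> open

-- stack.push(south) ~> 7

-- maze.move(south) ~> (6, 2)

-- maze.sense(south) ~> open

-- stack.push(south) ~> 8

-- maze.move(south) ~> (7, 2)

-- maze.sense(east) ~> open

-- stack.push(east) ~> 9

-- maze.move(east) ~> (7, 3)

-- maze.sense(north) ~> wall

-- maze.sense(east) ~> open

-- stack.push(east) ~> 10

-- maze.move(east) ~> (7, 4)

-- maze.sense(north) ~> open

-- stack.push(north) ~> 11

-- maze.move(north) ~> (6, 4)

-- maze.sense(north) ~> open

-- stack.push(north) ~> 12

-- maze.move(north) ~> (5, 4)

-- maze.sense(west) ~> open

-- stack.push(west) ~> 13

-- maze.move(west) ~> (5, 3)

-- maze.sense(north) ~> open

-- stack.push(north) ~> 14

-- maze.move(north) ~> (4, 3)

-- maze.sense(west) ~> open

-- stack.push(west) ~> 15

-- maze.move(west) ~> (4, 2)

-- maze.sense(north) ~> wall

-- stack.pop() ~> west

-- maze.move(east) ~> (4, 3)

-- maze.sense(north) ~> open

-- stack.push(north) ~> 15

-- maze.move(north) ~> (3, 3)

-- maze.sense(north) ~> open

-- stack.push(north) ~> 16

-- maze.move(north) ~> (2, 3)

-- maze.sense(west) ~> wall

-- maze.sense(north) ~> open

-- stack.push(north) ~> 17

-- maze.move(north) ~> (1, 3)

-- maze.sense(west) ~> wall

-- maze.sense(north) ~> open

-- stack.push(north) ~> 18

-- maze.move(north) ~> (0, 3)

-- maze.sense(west) ~> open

-- stack.push(west) ~> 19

-- maze.move(west) ~> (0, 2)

-- maze.sense(west) ~> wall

-- stack.pop() ~> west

-- maze.move(east) ~> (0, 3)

-- maze.sense(east) ~> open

-- stack.push(east) ~> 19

-- maze.move(east) ~> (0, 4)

-- maze.sense(south) ~> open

-- stack.push(south) ~> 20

-- maze.move(south) ~> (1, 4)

-- maze.sense(south) ~> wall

-- maze.sense(east) ~> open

-- stack.push(east) ~> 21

-- maze.move(east) ~> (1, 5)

-- maze.sense(south) ~> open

-- stack.push(south) ~> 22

-- maze.move(south) ~> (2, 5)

-- maze.sense(south) ~> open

-- stack.push(south) ~> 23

-- maze.move(south) ~> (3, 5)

-- maze.sense(west) ~> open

-- stack.push(west) ~> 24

-- maze.move(west) ~> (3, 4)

-- maze.sense(south) ~> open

-- stack.push(south) ~> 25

-- maze.move(south) ~> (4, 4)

-- maze.sense(east) ~> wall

-- stack.pop() ~> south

-- maze.move(north) ~> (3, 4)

-- stack.pop() ~> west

-- maze.move(east) ~> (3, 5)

-- maze.sense(east) ~> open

-- stack.push(east) ~> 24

-- maze.move(east) ~> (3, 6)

-- maze.sense(south) ~> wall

-- maze.sense(north) ~> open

-- stack.push(north) ~> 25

-- maze.move(north) ~> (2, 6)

-- maze.sense(north) ~> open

-- stack.push(north) ~> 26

-- maze.move(north) ~> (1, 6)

-- maze.sense(north) ~> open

-- stack.push(north) ~> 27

-- maze.move(north) ~> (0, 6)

-- maze.sense(west) ~> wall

-- maze.sense(east) ~> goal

-- maze.move(east) ~> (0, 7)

Answer: (0, 7)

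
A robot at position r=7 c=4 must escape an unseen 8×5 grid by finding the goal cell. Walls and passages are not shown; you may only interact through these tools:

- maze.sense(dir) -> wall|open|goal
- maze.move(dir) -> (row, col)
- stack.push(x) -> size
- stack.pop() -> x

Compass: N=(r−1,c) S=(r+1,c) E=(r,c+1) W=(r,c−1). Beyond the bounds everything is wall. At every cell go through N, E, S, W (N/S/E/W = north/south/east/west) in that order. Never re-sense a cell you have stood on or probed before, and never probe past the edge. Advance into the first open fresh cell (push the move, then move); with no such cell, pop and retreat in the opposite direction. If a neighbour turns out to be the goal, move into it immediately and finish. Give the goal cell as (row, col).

→ maze.sense(north)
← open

→ stack.push(north)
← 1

→ maze.move(north)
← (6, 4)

→ maze.sense(north)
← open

→ stack.push(north)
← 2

→ maze.move(north)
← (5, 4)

→ maze.sense(north)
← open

→ stack.push(north)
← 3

→ maze.move(north)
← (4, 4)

→ maze.sense(north)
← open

→ stack.push(north)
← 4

→ maze.move(north)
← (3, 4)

→ maze.sense(north)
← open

→ stack.push(north)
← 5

→ maze.move(north)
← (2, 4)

→ maze.sense(north)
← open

→ stack.push(north)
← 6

→ maze.move(north)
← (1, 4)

→ maze.sense(north)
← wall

→ maze.sense(west)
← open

→ stack.push(west)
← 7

→ maze.move(west)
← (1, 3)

→ maze.sense(north)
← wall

→ maze.sense(south)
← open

→ stack.push(south)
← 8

→ maze.move(south)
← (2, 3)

→ maze.sense(south)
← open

→ stack.push(south)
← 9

→ maze.move(south)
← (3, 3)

→ maze.sense(south)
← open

→ stack.push(south)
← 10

→ maze.move(south)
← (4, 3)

→ maze.sense(south)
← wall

→ maze.sense(west)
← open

→ stack.push(west)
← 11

→ maze.move(west)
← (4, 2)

→ maze.sense(north)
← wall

→ maze.sense(south)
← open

→ stack.push(south)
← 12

→ maze.move(south)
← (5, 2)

→ maze.sense(south)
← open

→ stack.push(south)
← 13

→ maze.move(south)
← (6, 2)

→ maze.sense(east)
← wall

→ maze.sense(south)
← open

→ stack.push(south)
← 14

→ maze.move(south)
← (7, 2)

→ maze.sense(east)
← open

→ stack.push(east)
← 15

→ maze.move(east)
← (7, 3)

→ stack.pop()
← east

→ maze.move(west)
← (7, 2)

→ maze.sense(west)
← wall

→ stack.pop()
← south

→ maze.move(north)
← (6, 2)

→ maze.sense(west)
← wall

→ stack.pop()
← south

→ maze.move(north)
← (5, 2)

→ maze.sense(west)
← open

→ stack.push(west)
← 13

→ maze.move(west)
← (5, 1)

→ maze.sense(north)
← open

→ stack.push(north)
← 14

→ maze.move(north)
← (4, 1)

→ maze.sense(north)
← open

→ stack.push(north)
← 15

→ maze.move(north)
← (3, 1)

→ maze.sense(north)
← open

→ stack.push(north)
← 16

→ maze.move(north)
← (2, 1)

→ maze.sense(north)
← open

→ stack.push(north)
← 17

→ maze.move(north)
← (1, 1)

→ maze.sense(north)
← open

→ stack.push(north)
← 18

→ maze.move(north)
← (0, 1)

→ maze.sense(east)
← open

→ stack.push(east)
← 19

→ maze.move(east)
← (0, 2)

→ maze.sense(south)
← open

→ stack.push(south)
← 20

→ maze.move(south)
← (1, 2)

→ maze.sense(south)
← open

→ stack.push(south)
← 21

→ maze.move(south)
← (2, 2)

→ stack.pop()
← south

→ maze.move(north)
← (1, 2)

→ stack.pop()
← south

→ maze.move(north)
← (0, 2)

→ stack.pop()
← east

→ maze.move(west)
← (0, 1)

→ maze.sense(west)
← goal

→ maze.move(west)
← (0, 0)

Answer: (0, 0)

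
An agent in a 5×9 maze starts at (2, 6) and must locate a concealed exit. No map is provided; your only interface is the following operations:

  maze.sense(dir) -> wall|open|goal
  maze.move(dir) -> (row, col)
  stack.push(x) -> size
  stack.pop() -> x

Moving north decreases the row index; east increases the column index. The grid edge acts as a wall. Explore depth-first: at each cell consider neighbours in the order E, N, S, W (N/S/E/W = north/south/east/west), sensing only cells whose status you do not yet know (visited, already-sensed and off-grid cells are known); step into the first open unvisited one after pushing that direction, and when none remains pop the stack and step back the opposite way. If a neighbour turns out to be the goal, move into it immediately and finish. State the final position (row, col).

Then maze.sense(dir='east'), — result: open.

Now I run stack.push(x='east'), yielding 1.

I use maze.move(dir='east'), → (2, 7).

Calling maze.sense(dir='east'), yielding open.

I call stack.push(x='east'), and get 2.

Calling maze.move(dir='east'), yielding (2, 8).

Calling maze.sense(dir='north'), and get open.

Calling stack.push(x='north'), and see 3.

Using maze.move(dir='north'), and see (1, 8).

Now I run maze.sense(dir='north'), giving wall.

I run maze.sense(dir='west'), : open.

I invoke stack.push(x='west'), and get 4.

Calling maze.move(dir='west'), and observe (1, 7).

Invoking maze.sense(dir='north'), yielding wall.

I use maze.sense(dir='west'), giving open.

I run stack.push(x='west'), and observe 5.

Using maze.move(dir='west'), — result: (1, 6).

I try maze.sense(dir='north'), — result: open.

Then stack.push(x='north'), — result: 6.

Invoking maze.move(dir='north'), and get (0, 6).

Calling maze.sense(dir='west'), and see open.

I invoke stack.push(x='west'), — result: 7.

I use maze.move(dir='west'), giving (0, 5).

I invoke maze.sense(dir='south'), and get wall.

Using maze.sense(dir='west'), yielding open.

I invoke stack.push(x='west'), : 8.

I invoke maze.move(dir='west'), giving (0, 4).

Next I call maze.sense(dir='south'), : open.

I use stack.push(x='south'), yielding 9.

Then maze.move(dir='south'), → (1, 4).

Now I run maze.sense(dir='south'), : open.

Using stack.push(x='south'), : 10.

Calling maze.move(dir='south'), and get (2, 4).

I invoke maze.sense(dir='east'), and see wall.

Invoking maze.sense(dir='south'), and see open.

Calling stack.push(x='south'), : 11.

Now I run maze.move(dir='south'), → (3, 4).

I try maze.sense(dir='east'), and see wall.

Next I call maze.sense(dir='south'), and observe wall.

I call maze.sense(dir='west'), → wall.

I invoke stack.pop, : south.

Then maze.move(dir='north'), and observe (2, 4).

Then maze.sense(dir='west'), yielding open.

Using stack.push(x='west'), — result: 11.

I try maze.move(dir='west'), : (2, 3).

Next I call maze.sense(dir='north'), : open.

I try stack.push(x='north'), and see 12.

Next I call maze.move(dir='north'), and observe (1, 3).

I run maze.sense(dir='north'), yielding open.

I use stack.push(x='north'), which returns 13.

Now I run maze.move(dir='north'), — result: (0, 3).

I run maze.sense(dir='west'), yielding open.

Invoking stack.push(x='west'), : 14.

Next I call maze.move(dir='west'), and see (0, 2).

Using maze.sense(dir='south'), giving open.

Invoking stack.push(x='south'), : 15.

I call maze.move(dir='south'), giving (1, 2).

Now I run maze.sense(dir='south'), → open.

I run stack.push(x='south'), which returns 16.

Then maze.move(dir='south'), yielding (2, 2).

I call maze.sense(dir='south'), and see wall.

I try maze.sense(dir='west'), and observe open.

I call stack.push(x='west'), → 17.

I use maze.move(dir='west'), and see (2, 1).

Now I run maze.sense(dir='north'), giving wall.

I run maze.sense(dir='south'), and observe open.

Invoking stack.push(x='south'), which returns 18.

I try maze.move(dir='south'), → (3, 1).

I invoke maze.sense(dir='south'), and observe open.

I try stack.push(x='south'), and observe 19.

I try maze.move(dir='south'), yielding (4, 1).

Invoking maze.sense(dir='east'), and get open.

Calling stack.push(x='east'), — result: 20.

I run maze.move(dir='east'), and see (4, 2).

I invoke maze.sense(dir='east'), : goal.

Next I call maze.move(dir='east'), and get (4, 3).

Answer: (4, 3)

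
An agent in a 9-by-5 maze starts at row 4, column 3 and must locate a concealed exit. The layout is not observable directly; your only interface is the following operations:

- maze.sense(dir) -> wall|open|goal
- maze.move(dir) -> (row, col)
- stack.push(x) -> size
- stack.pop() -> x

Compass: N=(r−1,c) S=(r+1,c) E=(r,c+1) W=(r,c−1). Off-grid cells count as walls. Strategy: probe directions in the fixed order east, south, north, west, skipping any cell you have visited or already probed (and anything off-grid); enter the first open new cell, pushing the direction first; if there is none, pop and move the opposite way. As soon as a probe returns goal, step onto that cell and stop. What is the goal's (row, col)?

Action: sense[dir→east]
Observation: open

Action: push[x→east]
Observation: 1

Action: move[dir→east]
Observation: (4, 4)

Action: sense[dir→south]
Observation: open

Action: push[x→south]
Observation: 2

Action: move[dir→south]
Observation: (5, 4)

Action: sense[dir→south]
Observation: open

Action: push[x→south]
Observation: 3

Action: move[dir→south]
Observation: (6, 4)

Action: sense[dir→south]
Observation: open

Action: push[x→south]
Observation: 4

Action: move[dir→south]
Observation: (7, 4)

Action: sense[dir→south]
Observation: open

Action: push[x→south]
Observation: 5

Action: move[dir→south]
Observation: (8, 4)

Action: sense[dir→west]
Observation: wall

Action: pop[]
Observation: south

Action: move[dir→north]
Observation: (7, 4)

Action: sense[dir→west]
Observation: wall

Action: pop[]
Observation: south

Action: move[dir→north]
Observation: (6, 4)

Action: sense[dir→west]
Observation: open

Action: push[x→west]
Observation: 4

Action: move[dir→west]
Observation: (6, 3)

Action: sense[dir→north]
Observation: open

Action: push[x→north]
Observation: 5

Action: move[dir→north]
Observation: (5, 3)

Action: sense[dir→west]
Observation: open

Action: push[x→west]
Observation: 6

Action: move[dir→west]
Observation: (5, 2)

Action: sense[dir→south]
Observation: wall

Action: sense[dir→north]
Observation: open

Action: push[x→north]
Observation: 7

Action: move[dir→north]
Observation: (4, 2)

Action: sense[dir→north]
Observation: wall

Action: sense[dir→west]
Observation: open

Action: push[x→west]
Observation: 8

Action: move[dir→west]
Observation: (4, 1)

Action: sense[dir→south]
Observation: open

Action: push[x→south]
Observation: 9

Action: move[dir→south]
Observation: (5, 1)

Action: sense[dir→south]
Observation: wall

Action: sense[dir→west]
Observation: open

Action: push[x→west]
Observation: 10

Action: move[dir→west]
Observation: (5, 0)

Action: sense[dir→south]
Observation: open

Action: push[x→south]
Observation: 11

Action: move[dir→south]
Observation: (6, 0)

Action: sense[dir→south]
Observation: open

Action: push[x→south]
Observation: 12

Action: move[dir→south]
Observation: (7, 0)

Action: sense[dir→east]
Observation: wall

Action: sense[dir→south]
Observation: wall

Action: pop[]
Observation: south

Action: move[dir→north]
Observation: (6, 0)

Action: pop[]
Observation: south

Action: move[dir→north]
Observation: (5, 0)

Action: sense[dir→north]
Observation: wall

Action: pop[]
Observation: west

Action: move[dir→east]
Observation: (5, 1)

Action: pop[]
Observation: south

Action: move[dir→north]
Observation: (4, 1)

Action: sense[dir→north]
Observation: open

Action: push[x→north]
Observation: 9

Action: move[dir→north]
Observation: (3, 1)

Action: sense[dir→north]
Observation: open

Action: push[x→north]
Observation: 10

Action: move[dir→north]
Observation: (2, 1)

Action: sense[dir→east]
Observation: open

Action: push[x→east]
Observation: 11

Action: move[dir→east]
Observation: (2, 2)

Action: sense[dir→east]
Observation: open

Action: push[x→east]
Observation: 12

Action: move[dir→east]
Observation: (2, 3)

Action: sense[dir→east]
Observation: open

Action: push[x→east]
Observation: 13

Action: move[dir→east]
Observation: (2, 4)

Action: sense[dir→south]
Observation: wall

Action: sense[dir→north]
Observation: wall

Action: pop[]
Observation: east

Action: move[dir→west]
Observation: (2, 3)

Action: sense[dir→south]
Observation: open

Action: push[x→south]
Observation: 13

Action: move[dir→south]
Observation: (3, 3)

Action: pop[]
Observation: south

Action: move[dir→north]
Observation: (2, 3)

Action: sense[dir→north]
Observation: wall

Action: pop[]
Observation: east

Action: move[dir→west]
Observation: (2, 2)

Action: sense[dir→north]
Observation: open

Action: push[x→north]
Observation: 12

Action: move[dir→north]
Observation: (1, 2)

Action: sense[dir→north]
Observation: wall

Action: sense[dir→west]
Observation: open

Action: push[x→west]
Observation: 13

Action: move[dir→west]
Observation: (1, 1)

Action: sense[dir→north]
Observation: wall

Action: sense[dir→west]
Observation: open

Action: push[x→west]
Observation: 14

Action: move[dir→west]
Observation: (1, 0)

Action: sense[dir→south]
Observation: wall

Action: sense[dir→north]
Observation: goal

Action: move[dir→north]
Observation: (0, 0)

Answer: (0, 0)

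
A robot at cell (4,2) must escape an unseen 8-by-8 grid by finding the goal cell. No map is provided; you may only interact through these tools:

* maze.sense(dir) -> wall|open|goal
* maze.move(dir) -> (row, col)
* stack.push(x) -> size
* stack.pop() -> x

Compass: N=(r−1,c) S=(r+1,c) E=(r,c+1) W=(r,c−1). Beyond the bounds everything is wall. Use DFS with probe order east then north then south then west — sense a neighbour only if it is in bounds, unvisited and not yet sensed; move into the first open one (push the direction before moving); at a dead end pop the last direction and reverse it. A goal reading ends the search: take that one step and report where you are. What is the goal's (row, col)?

-- 1. sense(dir→east) => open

-- 2. push(x→east) => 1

-- 3. move(dir→east) => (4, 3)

-- 4. sense(dir→east) => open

-- 5. push(x→east) => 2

-- 6. move(dir→east) => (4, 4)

-- 7. sense(dir→east) => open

-- 8. push(x→east) => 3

-- 9. move(dir→east) => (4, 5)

-- 10. sense(dir→east) => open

-- 11. push(x→east) => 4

-- 12. move(dir→east) => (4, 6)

-- 13. sense(dir→east) => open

-- 14. push(x→east) => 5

-- 15. move(dir→east) => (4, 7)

-- 16. sense(dir→north) => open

-- 17. push(x→north) => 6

-- 18. move(dir→north) => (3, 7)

-- 19. sense(dir→north) => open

-- 20. push(x→north) => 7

-- 21. move(dir→north) => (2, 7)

-- 22. sense(dir→north) => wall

-- 23. sense(dir→west) => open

-- 24. push(x→west) => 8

-- 25. move(dir→west) => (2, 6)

-- 26. sense(dir→north) => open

-- 27. push(x→north) => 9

-- 28. move(dir→north) => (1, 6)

-- 29. sense(dir→north) => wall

-- 30. sense(dir→west) => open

-- 31. push(x→west) => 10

-- 32. move(dir→west) => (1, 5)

-- 33. sense(dir→north) => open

-- 34. push(x→north) => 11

-- 35. move(dir→north) => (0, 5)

-- 36. sense(dir→west) => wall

-- 37. pop() => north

-- 38. move(dir→south) => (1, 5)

-- 39. sense(dir→south) => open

-- 40. push(x→south) => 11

-- 41. move(dir→south) => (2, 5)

-- 42. sense(dir→south) => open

-- 43. push(x→south) => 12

-- 44. move(dir→south) => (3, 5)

-- 45. sense(dir→east) => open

-- 46. push(x→east) => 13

-- 47. move(dir→east) => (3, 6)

-- 48. pop() => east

-- 49. move(dir→west) => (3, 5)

-- 50. sense(dir→west) => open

-- 51. push(x→west) => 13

-- 52. move(dir→west) => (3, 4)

-- 53. sense(dir→north) => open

-- 54. push(x→north) => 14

-- 55. move(dir→north) => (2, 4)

-- 56. sense(dir→north) => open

-- 57. push(x→north) => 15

-- 58. move(dir→north) => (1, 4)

-- 59. sense(dir→west) => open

-- 60. push(x→west) => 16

-- 61. move(dir→west) => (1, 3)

-- 62. sense(dir→north) => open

-- 63. push(x→north) => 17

-- 64. move(dir→north) => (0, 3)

-- 65. sense(dir→west) => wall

-- 66. pop() => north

-- 67. move(dir→south) => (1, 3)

-- 68. sense(dir→south) => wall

-- 69. sense(dir→west) => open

-- 70. push(x→west) => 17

-- 71. move(dir→west) => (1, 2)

-- 72. sense(dir→south) => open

-- 73. push(x→south) => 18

-- 74. move(dir→south) => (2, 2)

-- 75. sense(dir→south) => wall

-- 76. sense(dir→west) => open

-- 77. push(x→west) => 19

-- 78. move(dir→west) => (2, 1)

-- 79. sense(dir→north) => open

-- 80. push(x→north) => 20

-- 81. move(dir→north) => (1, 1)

-- 82. sense(dir→north) => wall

-- 83. sense(dir→west) => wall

-- 84. pop() => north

-- 85. move(dir→south) => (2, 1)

-- 86. sense(dir→south) => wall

-- 87. sense(dir→west) => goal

-- 88. move(dir→west) => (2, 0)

Answer: (2, 0)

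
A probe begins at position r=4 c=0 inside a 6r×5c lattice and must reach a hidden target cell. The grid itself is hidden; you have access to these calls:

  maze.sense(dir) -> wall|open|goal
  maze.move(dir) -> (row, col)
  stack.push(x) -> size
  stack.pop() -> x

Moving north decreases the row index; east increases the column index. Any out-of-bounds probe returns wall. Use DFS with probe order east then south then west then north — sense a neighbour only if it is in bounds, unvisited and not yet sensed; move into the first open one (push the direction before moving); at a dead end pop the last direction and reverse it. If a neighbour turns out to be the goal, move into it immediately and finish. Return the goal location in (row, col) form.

# 1. maze.sense(dir='east') -> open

# 2. stack.push(x='east') -> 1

# 3. maze.move(dir='east') -> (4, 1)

# 4. maze.sense(dir='east') -> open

# 5. stack.push(x='east') -> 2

# 6. maze.move(dir='east') -> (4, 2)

# 7. maze.sense(dir='east') -> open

# 8. stack.push(x='east') -> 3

# 9. maze.move(dir='east') -> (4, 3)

# 10. maze.sense(dir='east') -> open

# 11. stack.push(x='east') -> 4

# 12. maze.move(dir='east') -> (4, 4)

# 13. maze.sense(dir='south') -> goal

# 14. maze.move(dir='south') -> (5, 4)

Answer: (5, 4)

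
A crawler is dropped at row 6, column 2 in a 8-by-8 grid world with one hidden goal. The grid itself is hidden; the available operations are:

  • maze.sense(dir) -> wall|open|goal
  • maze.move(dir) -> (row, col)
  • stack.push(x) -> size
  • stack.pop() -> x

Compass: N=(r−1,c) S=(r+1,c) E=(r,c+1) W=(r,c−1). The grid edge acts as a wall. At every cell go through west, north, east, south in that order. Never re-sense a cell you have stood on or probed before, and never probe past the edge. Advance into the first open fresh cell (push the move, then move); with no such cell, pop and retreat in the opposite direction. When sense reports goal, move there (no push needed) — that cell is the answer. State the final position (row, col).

// 1. maze.sense(dir→west) -> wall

// 2. maze.sense(dir→north) -> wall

// 3. maze.sense(dir→east) -> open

// 4. stack.push(x→east) -> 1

// 5. maze.move(dir→east) -> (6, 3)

// 6. maze.sense(dir→north) -> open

// 7. stack.push(x→north) -> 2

// 8. maze.move(dir→north) -> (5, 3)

// 9. maze.sense(dir→north) -> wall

// 10. maze.sense(dir→east) -> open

// 11. stack.push(x→east) -> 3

// 12. maze.move(dir→east) -> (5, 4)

// 13. maze.sense(dir→north) -> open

// 14. stack.push(x→north) -> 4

// 15. maze.move(dir→north) -> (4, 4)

// 16. maze.sense(dir→north) -> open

// 17. stack.push(x→north) -> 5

// 18. maze.move(dir→north) -> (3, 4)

// 19. maze.sense(dir→west) -> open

// 20. stack.push(x→west) -> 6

// 21. maze.move(dir→west) -> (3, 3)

// 22. maze.sense(dir→west) -> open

// 23. stack.push(x→west) -> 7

// 24. maze.move(dir→west) -> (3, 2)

// 25. maze.sense(dir→west) -> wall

// 26. maze.sense(dir→north) -> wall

// 27. maze.sense(dir→south) -> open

// 28. stack.push(x→south) -> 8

// 29. maze.move(dir→south) -> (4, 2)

// 30. maze.sense(dir→west) -> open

// 31. stack.push(x→west) -> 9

// 32. maze.move(dir→west) -> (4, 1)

// 33. maze.sense(dir→west) -> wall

// 34. maze.sense(dir→south) -> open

// 35. stack.push(x→south) -> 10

// 36. maze.move(dir→south) -> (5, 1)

// 37. maze.sense(dir→west) -> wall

// 38. stack.pop() -> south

// 39. maze.move(dir→north) -> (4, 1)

// 40. stack.pop() -> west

// 41. maze.move(dir→east) -> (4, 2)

// 42. stack.pop() -> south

// 43. maze.move(dir→north) -> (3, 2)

// 44. stack.pop() -> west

// 45. maze.move(dir→east) -> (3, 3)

// 46. maze.sense(dir→north) -> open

// 47. stack.push(x→north) -> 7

// 48. maze.move(dir→north) -> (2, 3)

// 49. maze.sense(dir→north) -> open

// 50. stack.push(x→north) -> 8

// 51. maze.move(dir→north) -> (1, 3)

// 52. maze.sense(dir→west) -> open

// 53. stack.push(x→west) -> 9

// 54. maze.move(dir→west) -> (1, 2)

// 55. maze.sense(dir→west) -> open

// 56. stack.push(x→west) -> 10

// 57. maze.move(dir→west) -> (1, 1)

// 58. maze.sense(dir→west) -> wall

// 59. maze.sense(dir→north) -> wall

// 60. maze.sense(dir→south) -> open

// 61. stack.push(x→south) -> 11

// 62. maze.move(dir→south) -> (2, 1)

// 63. maze.sense(dir→west) -> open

// 64. stack.push(x→west) -> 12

// 65. maze.move(dir→west) -> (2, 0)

// 66. maze.sense(dir→south) -> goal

// 67. maze.move(dir→south) -> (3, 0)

Answer: (3, 0)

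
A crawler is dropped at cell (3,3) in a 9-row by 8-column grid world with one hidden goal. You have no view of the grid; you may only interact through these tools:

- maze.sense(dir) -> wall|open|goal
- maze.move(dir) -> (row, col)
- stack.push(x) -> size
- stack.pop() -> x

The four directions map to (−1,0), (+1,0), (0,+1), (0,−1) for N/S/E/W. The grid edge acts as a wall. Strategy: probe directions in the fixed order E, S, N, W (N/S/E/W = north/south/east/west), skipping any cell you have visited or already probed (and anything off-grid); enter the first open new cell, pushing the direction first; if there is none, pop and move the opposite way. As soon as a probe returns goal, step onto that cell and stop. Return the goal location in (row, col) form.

% 1. sense(east) => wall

% 2. sense(south) => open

% 3. push(south) => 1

% 4. move(south) => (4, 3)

% 5. sense(east) => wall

% 6. sense(south) => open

% 7. push(south) => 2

% 8. move(south) => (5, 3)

% 9. sense(east) => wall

% 10. sense(south) => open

% 11. push(south) => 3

% 12. move(south) => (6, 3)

% 13. sense(east) => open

% 14. push(east) => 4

% 15. move(east) => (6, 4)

% 16. sense(east) => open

% 17. push(east) => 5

% 18. move(east) => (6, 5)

% 19. sense(east) => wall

% 20. sense(south) => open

% 21. push(south) => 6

% 22. move(south) => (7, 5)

% 23. sense(east) => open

% 24. push(east) => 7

% 25. move(east) => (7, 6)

% 26. sense(east) => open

% 27. push(east) => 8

% 28. move(east) => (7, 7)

% 29. sense(south) => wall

% 30. sense(north) => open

% 31. push(north) => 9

% 32. move(north) => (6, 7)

% 33. sense(north) => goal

% 34. move(north) => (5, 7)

Answer: (5, 7)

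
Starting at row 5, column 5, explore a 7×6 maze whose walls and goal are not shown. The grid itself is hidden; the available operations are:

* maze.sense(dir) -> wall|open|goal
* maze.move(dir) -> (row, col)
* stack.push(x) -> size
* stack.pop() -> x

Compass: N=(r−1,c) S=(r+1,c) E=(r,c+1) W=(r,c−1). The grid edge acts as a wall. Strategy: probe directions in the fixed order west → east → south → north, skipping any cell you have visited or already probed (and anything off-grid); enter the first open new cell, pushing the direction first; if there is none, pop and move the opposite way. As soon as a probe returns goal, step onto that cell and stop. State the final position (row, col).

==> maze.sense(dir→west)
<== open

==> stack.push(x→west)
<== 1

==> maze.move(dir→west)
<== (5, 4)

==> maze.sense(dir→west)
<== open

==> stack.push(x→west)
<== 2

==> maze.move(dir→west)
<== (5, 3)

==> maze.sense(dir→west)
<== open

==> stack.push(x→west)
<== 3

==> maze.move(dir→west)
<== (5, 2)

==> maze.sense(dir→west)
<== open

==> stack.push(x→west)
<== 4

==> maze.move(dir→west)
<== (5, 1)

==> maze.sense(dir→west)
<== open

==> stack.push(x→west)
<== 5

==> maze.move(dir→west)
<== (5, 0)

==> maze.sense(dir→south)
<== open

==> stack.push(x→south)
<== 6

==> maze.move(dir→south)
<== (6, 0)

==> maze.sense(dir→east)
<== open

==> stack.push(x→east)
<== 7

==> maze.move(dir→east)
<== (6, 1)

==> maze.sense(dir→east)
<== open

==> stack.push(x→east)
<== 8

==> maze.move(dir→east)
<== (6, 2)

==> maze.sense(dir→east)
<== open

==> stack.push(x→east)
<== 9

==> maze.move(dir→east)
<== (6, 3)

==> maze.sense(dir→east)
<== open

==> stack.push(x→east)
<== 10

==> maze.move(dir→east)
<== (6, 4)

==> maze.sense(dir→east)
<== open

==> stack.push(x→east)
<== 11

==> maze.move(dir→east)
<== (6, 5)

==> stack.pop()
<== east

==> maze.move(dir→west)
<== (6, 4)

==> stack.pop()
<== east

==> maze.move(dir→west)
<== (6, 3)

==> stack.pop()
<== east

==> maze.move(dir→west)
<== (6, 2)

==> stack.pop()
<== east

==> maze.move(dir→west)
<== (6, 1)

==> stack.pop()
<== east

==> maze.move(dir→west)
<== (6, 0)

==> stack.pop()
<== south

==> maze.move(dir→north)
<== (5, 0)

==> maze.sense(dir→north)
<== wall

==> stack.pop()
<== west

==> maze.move(dir→east)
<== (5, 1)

==> maze.sense(dir→north)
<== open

==> stack.push(x→north)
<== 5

==> maze.move(dir→north)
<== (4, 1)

==> maze.sense(dir→east)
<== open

==> stack.push(x→east)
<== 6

==> maze.move(dir→east)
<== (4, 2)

==> maze.sense(dir→east)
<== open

==> stack.push(x→east)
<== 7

==> maze.move(dir→east)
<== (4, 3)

==> maze.sense(dir→east)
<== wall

==> maze.sense(dir→north)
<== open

==> stack.push(x→north)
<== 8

==> maze.move(dir→north)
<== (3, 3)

==> maze.sense(dir→west)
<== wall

==> maze.sense(dir→east)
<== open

==> stack.push(x→east)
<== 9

==> maze.move(dir→east)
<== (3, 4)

==> maze.sense(dir→east)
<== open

==> stack.push(x→east)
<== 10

==> maze.move(dir→east)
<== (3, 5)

==> maze.sense(dir→south)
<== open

==> stack.push(x→south)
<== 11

==> maze.move(dir→south)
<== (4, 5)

==> stack.pop()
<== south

==> maze.move(dir→north)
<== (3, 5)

==> maze.sense(dir→north)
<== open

==> stack.push(x→north)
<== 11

==> maze.move(dir→north)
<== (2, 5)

==> maze.sense(dir→west)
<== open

==> stack.push(x→west)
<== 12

==> maze.move(dir→west)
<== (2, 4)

==> maze.sense(dir→west)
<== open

==> stack.push(x→west)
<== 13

==> maze.move(dir→west)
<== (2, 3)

==> maze.sense(dir→west)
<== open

==> stack.push(x→west)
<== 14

==> maze.move(dir→west)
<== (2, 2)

==> maze.sense(dir→west)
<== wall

==> maze.sense(dir→north)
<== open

==> stack.push(x→north)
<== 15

==> maze.move(dir→north)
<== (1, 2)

==> maze.sense(dir→west)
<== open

==> stack.push(x→west)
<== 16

==> maze.move(dir→west)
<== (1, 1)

==> maze.sense(dir→west)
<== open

==> stack.push(x→west)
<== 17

==> maze.move(dir→west)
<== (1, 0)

==> maze.sense(dir→south)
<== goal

==> maze.move(dir→south)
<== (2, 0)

Answer: (2, 0)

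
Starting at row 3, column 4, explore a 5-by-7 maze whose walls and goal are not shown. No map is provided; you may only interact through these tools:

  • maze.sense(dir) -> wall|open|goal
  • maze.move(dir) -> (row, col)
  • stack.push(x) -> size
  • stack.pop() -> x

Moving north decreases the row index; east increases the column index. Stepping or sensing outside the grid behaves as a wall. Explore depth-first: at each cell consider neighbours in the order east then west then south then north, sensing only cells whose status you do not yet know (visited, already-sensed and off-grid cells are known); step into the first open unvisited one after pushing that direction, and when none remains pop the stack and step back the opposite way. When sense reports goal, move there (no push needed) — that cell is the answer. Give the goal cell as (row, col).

Now I run maze.sense on dir='east', giving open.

Calling stack.push on x='east', yielding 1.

I invoke maze.move on dir='east', → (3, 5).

Now I run maze.sense on dir='east', and observe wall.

Calling maze.sense on dir='south', and observe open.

Then stack.push on x='south', — result: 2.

I try maze.move on dir='south', yielding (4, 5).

I invoke maze.sense on dir='east', — result: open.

Now I run stack.push on x='east', and get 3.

Then maze.move on dir='east', and observe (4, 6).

Then stack.pop(), — result: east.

I use maze.move on dir='west', and see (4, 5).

I run maze.sense on dir='west', yielding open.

Then stack.push on x='west', giving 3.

Now I run maze.move on dir='west', yielding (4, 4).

Invoking maze.sense on dir='west', — result: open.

Calling stack.push on x='west', giving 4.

Using maze.move on dir='west', and get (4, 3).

Now I run maze.sense on dir='west', yielding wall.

Using maze.sense on dir='north', : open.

Then stack.push on x='north', which returns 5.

I invoke maze.move on dir='north', — result: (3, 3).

Now I run maze.sense on dir='west', yielding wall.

I use maze.sense on dir='north', yielding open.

Invoking stack.push on x='north', : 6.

Then maze.move on dir='north', — result: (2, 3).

I try maze.sense on dir='east', and observe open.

I invoke stack.push on x='east', yielding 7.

I invoke maze.move on dir='east', giving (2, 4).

I call maze.sense on dir='east', giving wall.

Now I run maze.sense on dir='north', and get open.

Calling stack.push on x='north', giving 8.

Next I call maze.move on dir='north', and observe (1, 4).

I call maze.sense on dir='east', giving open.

I call stack.push on x='east', giving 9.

I use maze.move on dir='east', which returns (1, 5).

Calling maze.sense on dir='east', giving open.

Next I call stack.push on x='east', giving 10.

Invoking maze.move on dir='east', and see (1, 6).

I call maze.sense on dir='south', and get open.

Calling stack.push on x='south', and see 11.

I run maze.move on dir='south', and observe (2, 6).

I run stack.pop, → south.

Calling maze.move on dir='north', giving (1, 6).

Using maze.sense on dir='north', which returns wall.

I invoke stack.pop, yielding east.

Invoking maze.move on dir='west', → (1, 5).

Then maze.sense on dir='north', : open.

I use stack.push on x='north', yielding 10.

Using maze.move on dir='north', and see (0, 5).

I use maze.sense on dir='west', and observe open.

Next I call stack.push on x='west', — result: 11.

I invoke maze.move on dir='west', yielding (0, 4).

I use maze.sense on dir='west', which returns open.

I run stack.push on x='west', and see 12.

I use maze.move on dir='west', : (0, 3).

I try maze.sense on dir='west', giving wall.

I try maze.sense on dir='south', giving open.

Next I call stack.push on x='south', → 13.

Invoking maze.move on dir='south', and get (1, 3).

Then maze.sense on dir='west', giving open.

I invoke stack.push on x='west', — result: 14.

I invoke maze.move on dir='west', which returns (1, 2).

Invoking maze.sense on dir='west', and see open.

I use stack.push on x='west', yielding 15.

Calling maze.move on dir='west', which returns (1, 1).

I call maze.sense on dir='west', and get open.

I call stack.push on x='west', → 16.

Now I run maze.move on dir='west', and see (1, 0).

Now I run maze.sense on dir='south', and observe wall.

I call maze.sense on dir='north', → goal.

I run maze.move on dir='north', yielding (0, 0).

Answer: (0, 0)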